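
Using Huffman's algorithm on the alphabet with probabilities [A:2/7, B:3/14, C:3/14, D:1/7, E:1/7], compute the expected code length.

Huffman tree construction:
Combine smallest probabilities repeatedly
Resulting codes:
  A: 10 (length 2)
  B: 00 (length 2)
  C: 01 (length 2)
  D: 110 (length 3)
  E: 111 (length 3)
Average length = Σ p(s) × length(s) = 2.2857 bits


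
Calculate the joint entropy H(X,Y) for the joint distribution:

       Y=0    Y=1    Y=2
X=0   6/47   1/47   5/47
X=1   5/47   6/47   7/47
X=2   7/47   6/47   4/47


H(X,Y) = -Σ p(x,y) log₂ p(x,y)
  p(0,0)=6/47: -0.1277 × log₂(0.1277) = 0.3791
  p(0,1)=1/47: -0.0213 × log₂(0.0213) = 0.1182
  p(0,2)=5/47: -0.1064 × log₂(0.1064) = 0.3439
  p(1,0)=5/47: -0.1064 × log₂(0.1064) = 0.3439
  p(1,1)=6/47: -0.1277 × log₂(0.1277) = 0.3791
  p(1,2)=7/47: -0.1489 × log₂(0.1489) = 0.4092
  p(2,0)=7/47: -0.1489 × log₂(0.1489) = 0.4092
  p(2,1)=6/47: -0.1277 × log₂(0.1277) = 0.3791
  p(2,2)=4/47: -0.0851 × log₂(0.0851) = 0.3025
H(X,Y) = 3.0641 bits


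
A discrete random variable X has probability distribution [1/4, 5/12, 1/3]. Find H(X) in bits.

H(X) = -Σ p(x) log₂ p(x)
  -1/4 × log₂(1/4) = 0.5000
  -5/12 × log₂(5/12) = 0.5263
  -1/3 × log₂(1/3) = 0.5283
H(X) = 1.5546 bits


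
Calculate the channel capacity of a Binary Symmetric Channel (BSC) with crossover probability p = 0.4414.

For BSC with error probability p:
C = 1 - H(p) where H(p) is binary entropy
H(0.4414) = -0.4414 × log₂(0.4414) - 0.5586 × log₂(0.5586)
H(p) = 0.9901
C = 1 - 0.9901 = 0.0099 bits/use


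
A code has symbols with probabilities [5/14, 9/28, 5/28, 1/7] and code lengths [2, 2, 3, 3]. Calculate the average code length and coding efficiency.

Average length L = Σ p_i × l_i = 2.3214 bits
Entropy H = 1.9017 bits
Efficiency η = H/L × 100% = 81.92%


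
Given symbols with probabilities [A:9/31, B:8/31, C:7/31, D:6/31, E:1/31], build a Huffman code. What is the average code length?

Huffman tree construction:
Combine smallest probabilities repeatedly
Resulting codes:
  A: 11 (length 2)
  B: 10 (length 2)
  C: 00 (length 2)
  D: 011 (length 3)
  E: 010 (length 3)
Average length = Σ p(s) × length(s) = 2.2258 bits


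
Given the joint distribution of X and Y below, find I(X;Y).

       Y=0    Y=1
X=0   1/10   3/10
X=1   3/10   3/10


H(X) = 0.9710, H(Y) = 0.9710, H(X,Y) = 1.8955
I(X;Y) = H(X) + H(Y) - H(X,Y) = 0.0464 bits


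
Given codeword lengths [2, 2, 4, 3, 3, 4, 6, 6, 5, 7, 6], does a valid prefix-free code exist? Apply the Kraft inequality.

Kraft inequality: Σ 2^(-l_i) ≤ 1 for prefix-free code
Calculating: 2^(-2) + 2^(-2) + 2^(-4) + 2^(-3) + 2^(-3) + 2^(-4) + 2^(-6) + 2^(-6) + 2^(-5) + 2^(-7) + 2^(-6)
= 0.25 + 0.25 + 0.0625 + 0.125 + 0.125 + 0.0625 + 0.015625 + 0.015625 + 0.03125 + 0.0078125 + 0.015625
= 0.9609
Since 0.9609 ≤ 1, prefix-free code exists


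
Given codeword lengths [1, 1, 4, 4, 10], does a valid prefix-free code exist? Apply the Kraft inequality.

Kraft inequality: Σ 2^(-l_i) ≤ 1 for prefix-free code
Calculating: 2^(-1) + 2^(-1) + 2^(-4) + 2^(-4) + 2^(-10)
= 0.5 + 0.5 + 0.0625 + 0.0625 + 0.0009765625
= 1.1260
Since 1.1260 > 1, prefix-free code does not exist


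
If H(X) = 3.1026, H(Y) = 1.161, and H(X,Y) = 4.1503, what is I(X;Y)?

I(X;Y) = H(X) + H(Y) - H(X,Y)
I(X;Y) = 3.1026 + 1.161 - 4.1503 = 0.1133 bits


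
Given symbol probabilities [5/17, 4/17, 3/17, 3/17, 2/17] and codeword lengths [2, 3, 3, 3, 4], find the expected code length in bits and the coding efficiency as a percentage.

Average length L = Σ p_i × l_i = 2.8235 bits
Entropy H = 2.2569 bits
Efficiency η = H/L × 100% = 79.93%


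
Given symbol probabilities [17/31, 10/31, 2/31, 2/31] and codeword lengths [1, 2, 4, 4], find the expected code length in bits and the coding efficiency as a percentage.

Average length L = Σ p_i × l_i = 1.7097 bits
Entropy H = 1.5121 bits
Efficiency η = H/L × 100% = 88.44%


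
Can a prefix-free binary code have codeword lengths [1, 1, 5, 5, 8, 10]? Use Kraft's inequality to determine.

Kraft inequality: Σ 2^(-l_i) ≤ 1 for prefix-free code
Calculating: 2^(-1) + 2^(-1) + 2^(-5) + 2^(-5) + 2^(-8) + 2^(-10)
= 0.5 + 0.5 + 0.03125 + 0.03125 + 0.00390625 + 0.0009765625
= 1.0674
Since 1.0674 > 1, prefix-free code does not exist


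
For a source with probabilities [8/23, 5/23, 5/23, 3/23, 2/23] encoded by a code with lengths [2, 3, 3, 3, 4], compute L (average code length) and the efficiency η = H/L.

Average length L = Σ p_i × l_i = 2.7391 bits
Entropy H = 2.1769 bits
Efficiency η = H/L × 100% = 79.47%


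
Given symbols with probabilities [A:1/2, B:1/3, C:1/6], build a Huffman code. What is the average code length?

Huffman tree construction:
Combine smallest probabilities repeatedly
Resulting codes:
  A: 0 (length 1)
  B: 11 (length 2)
  C: 10 (length 2)
Average length = Σ p(s) × length(s) = 1.5000 bits


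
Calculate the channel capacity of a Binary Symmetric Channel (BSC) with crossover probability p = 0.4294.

For BSC with error probability p:
C = 1 - H(p) where H(p) is binary entropy
H(0.4294) = -0.4294 × log₂(0.4294) - 0.5706 × log₂(0.5706)
H(p) = 0.9856
C = 1 - 0.9856 = 0.0144 bits/use


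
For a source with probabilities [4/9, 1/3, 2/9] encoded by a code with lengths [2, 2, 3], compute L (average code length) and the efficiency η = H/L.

Average length L = Σ p_i × l_i = 2.2222 bits
Entropy H = 1.5305 bits
Efficiency η = H/L × 100% = 68.87%


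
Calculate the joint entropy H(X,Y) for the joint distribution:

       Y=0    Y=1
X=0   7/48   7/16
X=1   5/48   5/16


H(X,Y) = -Σ p(x,y) log₂ p(x,y)
  p(0,0)=7/48: -0.1458 × log₂(0.1458) = 0.4051
  p(0,1)=7/16: -0.4375 × log₂(0.4375) = 0.5218
  p(1,0)=5/48: -0.1042 × log₂(0.1042) = 0.3399
  p(1,1)=5/16: -0.3125 × log₂(0.3125) = 0.5244
H(X,Y) = 1.7911 bits


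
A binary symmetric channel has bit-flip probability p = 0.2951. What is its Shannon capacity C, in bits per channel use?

For BSC with error probability p:
C = 1 - H(p) where H(p) is binary entropy
H(0.2951) = -0.2951 × log₂(0.2951) - 0.7049 × log₂(0.7049)
H(p) = 0.8752
C = 1 - 0.8752 = 0.1248 bits/use


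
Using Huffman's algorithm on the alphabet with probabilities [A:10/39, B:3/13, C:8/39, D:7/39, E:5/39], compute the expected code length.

Huffman tree construction:
Combine smallest probabilities repeatedly
Resulting codes:
  A: 10 (length 2)
  B: 01 (length 2)
  C: 00 (length 2)
  D: 111 (length 3)
  E: 110 (length 3)
Average length = Σ p(s) × length(s) = 2.3077 bits


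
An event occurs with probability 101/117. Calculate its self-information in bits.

Information content I(x) = -log₂(p(x))
I = -log₂(101/117) = -log₂(0.8632)
I = 0.2122 bits


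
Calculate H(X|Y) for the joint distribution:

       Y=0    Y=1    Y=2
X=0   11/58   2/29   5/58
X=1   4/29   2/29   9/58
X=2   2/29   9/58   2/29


H(X|Y) = Σ_y p(y) H(X|Y=y)
  p(Y=0) = 23/58, H(X|Y=0) = 1.4777
  p(Y=1) = 17/58, H(X|Y=1) = 1.4681
  p(Y=2) = 9/29, H(X|Y=2) = 1.4955
H(X|Y) = 0.3966×1.4777 + 0.2931×1.4681 + 0.3103×1.4955 = 1.4804 bits


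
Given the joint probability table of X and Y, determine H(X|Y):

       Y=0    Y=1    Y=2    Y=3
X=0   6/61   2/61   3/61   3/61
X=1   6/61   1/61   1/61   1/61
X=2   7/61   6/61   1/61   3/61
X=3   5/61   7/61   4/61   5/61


H(X|Y) = Σ_y p(y) H(X|Y=y)
  p(Y=0) = 24/61, H(X|Y=0) = 1.9899
  p(Y=1) = 16/61, H(X|Y=1) = 1.6774
  p(Y=2) = 9/61, H(X|Y=2) = 1.7527
  p(Y=3) = 12/61, H(X|Y=3) = 1.8250
H(X|Y) = 0.3934×1.9899 + 0.2623×1.6774 + 0.1475×1.7527 + 0.1967×1.8250 = 1.8405 bits


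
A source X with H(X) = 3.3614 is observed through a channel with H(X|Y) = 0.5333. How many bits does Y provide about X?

I(X;Y) = H(X) - H(X|Y)
I(X;Y) = 3.3614 - 0.5333 = 2.8281 bits


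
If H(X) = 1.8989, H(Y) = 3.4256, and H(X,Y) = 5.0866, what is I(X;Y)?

I(X;Y) = H(X) + H(Y) - H(X,Y)
I(X;Y) = 1.8989 + 3.4256 - 5.0866 = 0.2379 bits


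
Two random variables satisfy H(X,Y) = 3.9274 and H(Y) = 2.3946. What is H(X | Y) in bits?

Chain rule: H(X,Y) = H(X|Y) + H(Y)
H(X|Y) = H(X,Y) - H(Y) = 3.9274 - 2.3946 = 1.5328 bits


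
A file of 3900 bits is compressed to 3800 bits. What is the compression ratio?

Compression ratio = Original / Compressed
= 3900 / 3800 = 1.03:1


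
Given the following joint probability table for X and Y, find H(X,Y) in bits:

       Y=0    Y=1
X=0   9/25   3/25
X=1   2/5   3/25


H(X,Y) = -Σ p(x,y) log₂ p(x,y)
  p(0,0)=9/25: -0.3600 × log₂(0.3600) = 0.5306
  p(0,1)=3/25: -0.1200 × log₂(0.1200) = 0.3671
  p(1,0)=2/5: -0.4000 × log₂(0.4000) = 0.5288
  p(1,1)=3/25: -0.1200 × log₂(0.1200) = 0.3671
H(X,Y) = 1.7935 bits


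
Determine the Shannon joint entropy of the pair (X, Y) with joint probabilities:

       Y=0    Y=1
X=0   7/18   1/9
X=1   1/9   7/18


H(X,Y) = -Σ p(x,y) log₂ p(x,y)
  p(0,0)=7/18: -0.3889 × log₂(0.3889) = 0.5299
  p(0,1)=1/9: -0.1111 × log₂(0.1111) = 0.3522
  p(1,0)=1/9: -0.1111 × log₂(0.1111) = 0.3522
  p(1,1)=7/18: -0.3889 × log₂(0.3889) = 0.5299
H(X,Y) = 1.7642 bits


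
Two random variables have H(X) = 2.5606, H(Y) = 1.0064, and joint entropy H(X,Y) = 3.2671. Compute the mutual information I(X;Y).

I(X;Y) = H(X) + H(Y) - H(X,Y)
I(X;Y) = 2.5606 + 1.0064 - 3.2671 = 0.2999 bits


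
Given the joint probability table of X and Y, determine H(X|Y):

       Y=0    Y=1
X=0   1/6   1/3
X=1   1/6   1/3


H(X|Y) = Σ_y p(y) H(X|Y=y)
  p(Y=0) = 1/3, H(X|Y=0) = 1.0000
  p(Y=1) = 2/3, H(X|Y=1) = 1.0000
H(X|Y) = 0.3333×1.0000 + 0.6667×1.0000 = 1.0000 bits


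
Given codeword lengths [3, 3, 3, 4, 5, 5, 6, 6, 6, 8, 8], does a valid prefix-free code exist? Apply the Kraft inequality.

Kraft inequality: Σ 2^(-l_i) ≤ 1 for prefix-free code
Calculating: 2^(-3) + 2^(-3) + 2^(-3) + 2^(-4) + 2^(-5) + 2^(-5) + 2^(-6) + 2^(-6) + 2^(-6) + 2^(-8) + 2^(-8)
= 0.125 + 0.125 + 0.125 + 0.0625 + 0.03125 + 0.03125 + 0.015625 + 0.015625 + 0.015625 + 0.00390625 + 0.00390625
= 0.5547
Since 0.5547 ≤ 1, prefix-free code exists


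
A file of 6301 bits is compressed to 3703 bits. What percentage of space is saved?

Space savings = (1 - Compressed/Original) × 100%
= (1 - 3703/6301) × 100%
= 41.23%


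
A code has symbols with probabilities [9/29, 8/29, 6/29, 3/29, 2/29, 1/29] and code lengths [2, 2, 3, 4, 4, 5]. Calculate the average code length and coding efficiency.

Average length L = Σ p_i × l_i = 2.6552 bits
Entropy H = 2.2789 bits
Efficiency η = H/L × 100% = 85.83%


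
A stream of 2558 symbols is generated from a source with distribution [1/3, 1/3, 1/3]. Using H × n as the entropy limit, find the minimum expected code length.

Entropy H = 1.5850 bits/symbol
Minimum bits = H × n = 1.5850 × 2558
= 4054.33 bits


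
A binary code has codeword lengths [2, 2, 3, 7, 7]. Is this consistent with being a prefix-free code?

Kraft inequality: Σ 2^(-l_i) ≤ 1 for prefix-free code
Calculating: 2^(-2) + 2^(-2) + 2^(-3) + 2^(-7) + 2^(-7)
= 0.25 + 0.25 + 0.125 + 0.0078125 + 0.0078125
= 0.6406
Since 0.6406 ≤ 1, prefix-free code exists


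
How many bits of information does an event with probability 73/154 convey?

Information content I(x) = -log₂(p(x))
I = -log₂(73/154) = -log₂(0.4740)
I = 1.0770 bits


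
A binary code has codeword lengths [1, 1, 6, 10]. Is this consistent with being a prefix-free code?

Kraft inequality: Σ 2^(-l_i) ≤ 1 for prefix-free code
Calculating: 2^(-1) + 2^(-1) + 2^(-6) + 2^(-10)
= 0.5 + 0.5 + 0.015625 + 0.0009765625
= 1.0166
Since 1.0166 > 1, prefix-free code does not exist


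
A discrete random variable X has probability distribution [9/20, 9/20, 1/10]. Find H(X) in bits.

H(X) = -Σ p(x) log₂ p(x)
  -9/20 × log₂(9/20) = 0.5184
  -9/20 × log₂(9/20) = 0.5184
  -1/10 × log₂(1/10) = 0.3322
H(X) = 1.3690 bits


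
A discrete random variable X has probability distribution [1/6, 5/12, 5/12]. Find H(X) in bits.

H(X) = -Σ p(x) log₂ p(x)
  -1/6 × log₂(1/6) = 0.4308
  -5/12 × log₂(5/12) = 0.5263
  -5/12 × log₂(5/12) = 0.5263
H(X) = 1.4834 bits


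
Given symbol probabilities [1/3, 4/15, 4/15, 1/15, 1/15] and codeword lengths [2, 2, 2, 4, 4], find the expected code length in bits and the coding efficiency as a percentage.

Average length L = Σ p_i × l_i = 2.2667 bits
Entropy H = 2.0662 bits
Efficiency η = H/L × 100% = 91.16%


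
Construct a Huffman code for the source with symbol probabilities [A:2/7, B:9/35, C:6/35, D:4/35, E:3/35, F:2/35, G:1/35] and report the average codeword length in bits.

Huffman tree construction:
Combine smallest probabilities repeatedly
Resulting codes:
  A: 10 (length 2)
  B: 01 (length 2)
  C: 111 (length 3)
  D: 110 (length 3)
  E: 000 (length 3)
  F: 0011 (length 4)
  G: 0010 (length 4)
Average length = Σ p(s) × length(s) = 2.5429 bits


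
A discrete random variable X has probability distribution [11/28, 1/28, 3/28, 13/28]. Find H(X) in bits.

H(X) = -Σ p(x) log₂ p(x)
  -11/28 × log₂(11/28) = 0.5295
  -1/28 × log₂(1/28) = 0.1717
  -3/28 × log₂(3/28) = 0.3453
  -13/28 × log₂(13/28) = 0.5139
H(X) = 1.5604 bits


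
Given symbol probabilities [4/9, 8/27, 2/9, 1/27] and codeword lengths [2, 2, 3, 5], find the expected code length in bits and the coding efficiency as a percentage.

Average length L = Σ p_i × l_i = 2.3333 bits
Entropy H = 1.6982 bits
Efficiency η = H/L × 100% = 72.78%


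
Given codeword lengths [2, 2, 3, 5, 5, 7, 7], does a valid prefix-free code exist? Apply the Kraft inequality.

Kraft inequality: Σ 2^(-l_i) ≤ 1 for prefix-free code
Calculating: 2^(-2) + 2^(-2) + 2^(-3) + 2^(-5) + 2^(-5) + 2^(-7) + 2^(-7)
= 0.25 + 0.25 + 0.125 + 0.03125 + 0.03125 + 0.0078125 + 0.0078125
= 0.7031
Since 0.7031 ≤ 1, prefix-free code exists


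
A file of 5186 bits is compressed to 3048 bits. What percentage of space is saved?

Space savings = (1 - Compressed/Original) × 100%
= (1 - 3048/5186) × 100%
= 41.23%


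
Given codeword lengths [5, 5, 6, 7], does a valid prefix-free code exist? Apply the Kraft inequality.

Kraft inequality: Σ 2^(-l_i) ≤ 1 for prefix-free code
Calculating: 2^(-5) + 2^(-5) + 2^(-6) + 2^(-7)
= 0.03125 + 0.03125 + 0.015625 + 0.0078125
= 0.0859
Since 0.0859 ≤ 1, prefix-free code exists


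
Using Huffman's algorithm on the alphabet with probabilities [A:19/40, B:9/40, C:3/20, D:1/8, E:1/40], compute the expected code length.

Huffman tree construction:
Combine smallest probabilities repeatedly
Resulting codes:
  A: 0 (length 1)
  B: 10 (length 2)
  C: 110 (length 3)
  D: 1111 (length 4)
  E: 1110 (length 4)
Average length = Σ p(s) × length(s) = 1.9750 bits


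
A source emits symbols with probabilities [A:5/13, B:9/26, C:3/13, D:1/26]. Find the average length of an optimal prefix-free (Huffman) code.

Huffman tree construction:
Combine smallest probabilities repeatedly
Resulting codes:
  A: 0 (length 1)
  B: 11 (length 2)
  C: 101 (length 3)
  D: 100 (length 3)
Average length = Σ p(s) × length(s) = 1.8846 bits


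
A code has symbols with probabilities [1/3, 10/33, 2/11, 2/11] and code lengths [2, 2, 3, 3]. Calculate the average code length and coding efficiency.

Average length L = Σ p_i × l_i = 2.3636 bits
Entropy H = 1.9446 bits
Efficiency η = H/L × 100% = 82.27%


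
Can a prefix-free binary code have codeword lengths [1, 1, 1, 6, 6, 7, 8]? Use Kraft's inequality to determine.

Kraft inequality: Σ 2^(-l_i) ≤ 1 for prefix-free code
Calculating: 2^(-1) + 2^(-1) + 2^(-1) + 2^(-6) + 2^(-6) + 2^(-7) + 2^(-8)
= 0.5 + 0.5 + 0.5 + 0.015625 + 0.015625 + 0.0078125 + 0.00390625
= 1.5430
Since 1.5430 > 1, prefix-free code does not exist


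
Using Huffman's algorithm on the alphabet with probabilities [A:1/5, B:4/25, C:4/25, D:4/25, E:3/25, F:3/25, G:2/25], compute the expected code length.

Huffman tree construction:
Combine smallest probabilities repeatedly
Resulting codes:
  A: 00 (length 2)
  B: 101 (length 3)
  C: 110 (length 3)
  D: 111 (length 3)
  E: 011 (length 3)
  F: 100 (length 3)
  G: 010 (length 3)
Average length = Σ p(s) × length(s) = 2.8000 bits


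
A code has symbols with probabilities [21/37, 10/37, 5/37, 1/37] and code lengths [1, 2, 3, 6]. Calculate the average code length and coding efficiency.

Average length L = Σ p_i × l_i = 1.6757 bits
Entropy H = 1.5049 bits
Efficiency η = H/L × 100% = 89.81%


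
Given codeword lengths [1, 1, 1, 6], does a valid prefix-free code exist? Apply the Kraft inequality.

Kraft inequality: Σ 2^(-l_i) ≤ 1 for prefix-free code
Calculating: 2^(-1) + 2^(-1) + 2^(-1) + 2^(-6)
= 0.5 + 0.5 + 0.5 + 0.015625
= 1.5156
Since 1.5156 > 1, prefix-free code does not exist


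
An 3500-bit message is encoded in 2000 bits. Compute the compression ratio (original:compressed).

Compression ratio = Original / Compressed
= 3500 / 2000 = 1.75:1


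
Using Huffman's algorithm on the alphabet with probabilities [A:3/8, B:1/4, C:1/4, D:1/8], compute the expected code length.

Huffman tree construction:
Combine smallest probabilities repeatedly
Resulting codes:
  A: 11 (length 2)
  B: 01 (length 2)
  C: 10 (length 2)
  D: 00 (length 2)
Average length = Σ p(s) × length(s) = 2.0000 bits


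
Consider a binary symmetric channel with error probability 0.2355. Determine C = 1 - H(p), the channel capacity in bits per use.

For BSC with error probability p:
C = 1 - H(p) where H(p) is binary entropy
H(0.2355) = -0.2355 × log₂(0.2355) - 0.7645 × log₂(0.7645)
H(p) = 0.7875
C = 1 - 0.7875 = 0.2125 bits/use


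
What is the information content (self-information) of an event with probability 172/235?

Information content I(x) = -log₂(p(x))
I = -log₂(172/235) = -log₂(0.7319)
I = 0.4503 bits


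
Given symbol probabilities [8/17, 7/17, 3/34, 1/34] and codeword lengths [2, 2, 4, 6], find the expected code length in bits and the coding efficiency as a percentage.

Average length L = Σ p_i × l_i = 2.2941 bits
Entropy H = 1.4975 bits
Efficiency η = H/L × 100% = 65.28%


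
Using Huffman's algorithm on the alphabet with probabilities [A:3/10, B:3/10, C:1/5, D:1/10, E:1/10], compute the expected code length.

Huffman tree construction:
Combine smallest probabilities repeatedly
Resulting codes:
  A: 10 (length 2)
  B: 11 (length 2)
  C: 00 (length 2)
  D: 010 (length 3)
  E: 011 (length 3)
Average length = Σ p(s) × length(s) = 2.2000 bits


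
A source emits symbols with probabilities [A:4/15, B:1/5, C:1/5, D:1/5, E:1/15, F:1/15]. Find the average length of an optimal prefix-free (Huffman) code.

Huffman tree construction:
Combine smallest probabilities repeatedly
Resulting codes:
  A: 10 (length 2)
  B: 111 (length 3)
  C: 00 (length 2)
  D: 01 (length 2)
  E: 1100 (length 4)
  F: 1101 (length 4)
Average length = Σ p(s) × length(s) = 2.4667 bits


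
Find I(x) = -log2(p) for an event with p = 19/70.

Information content I(x) = -log₂(p(x))
I = -log₂(19/70) = -log₂(0.2714)
I = 1.8814 bits


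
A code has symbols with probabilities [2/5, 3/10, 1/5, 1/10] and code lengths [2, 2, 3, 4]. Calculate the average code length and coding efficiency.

Average length L = Σ p_i × l_i = 2.4000 bits
Entropy H = 1.8464 bits
Efficiency η = H/L × 100% = 76.93%


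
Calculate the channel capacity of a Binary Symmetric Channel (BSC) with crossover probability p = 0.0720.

For BSC with error probability p:
C = 1 - H(p) where H(p) is binary entropy
H(0.0720) = -0.0720 × log₂(0.0720) - 0.9280 × log₂(0.9280)
H(p) = 0.3733
C = 1 - 0.3733 = 0.6267 bits/use


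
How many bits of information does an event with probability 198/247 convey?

Information content I(x) = -log₂(p(x))
I = -log₂(198/247) = -log₂(0.8016)
I = 0.3190 bits


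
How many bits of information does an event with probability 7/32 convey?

Information content I(x) = -log₂(p(x))
I = -log₂(7/32) = -log₂(0.2188)
I = 2.1926 bits


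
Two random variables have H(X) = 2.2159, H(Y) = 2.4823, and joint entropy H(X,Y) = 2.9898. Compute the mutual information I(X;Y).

I(X;Y) = H(X) + H(Y) - H(X,Y)
I(X;Y) = 2.2159 + 2.4823 - 2.9898 = 1.7084 bits


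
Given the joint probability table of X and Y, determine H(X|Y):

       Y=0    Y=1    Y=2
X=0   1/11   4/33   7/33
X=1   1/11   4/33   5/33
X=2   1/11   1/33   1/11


H(X|Y) = Σ_y p(y) H(X|Y=y)
  p(Y=0) = 3/11, H(X|Y=0) = 1.5850
  p(Y=1) = 3/11, H(X|Y=1) = 1.3921
  p(Y=2) = 5/11, H(X|Y=2) = 1.5058
H(X|Y) = 0.2727×1.5850 + 0.2727×1.3921 + 0.4545×1.5058 = 1.4964 bits


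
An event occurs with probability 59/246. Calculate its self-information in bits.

Information content I(x) = -log₂(p(x))
I = -log₂(59/246) = -log₂(0.2398)
I = 2.0599 bits


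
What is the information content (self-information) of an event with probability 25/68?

Information content I(x) = -log₂(p(x))
I = -log₂(25/68) = -log₂(0.3676)
I = 1.4436 bits


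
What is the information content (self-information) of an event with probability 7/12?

Information content I(x) = -log₂(p(x))
I = -log₂(7/12) = -log₂(0.5833)
I = 0.7776 bits


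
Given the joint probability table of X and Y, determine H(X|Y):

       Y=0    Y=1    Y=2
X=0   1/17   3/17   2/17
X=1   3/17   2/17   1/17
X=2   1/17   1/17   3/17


H(X|Y) = Σ_y p(y) H(X|Y=y)
  p(Y=0) = 5/17, H(X|Y=0) = 1.3710
  p(Y=1) = 6/17, H(X|Y=1) = 1.4591
  p(Y=2) = 6/17, H(X|Y=2) = 1.4591
H(X|Y) = 0.2941×1.3710 + 0.3529×1.4591 + 0.3529×1.4591 = 1.4332 bits


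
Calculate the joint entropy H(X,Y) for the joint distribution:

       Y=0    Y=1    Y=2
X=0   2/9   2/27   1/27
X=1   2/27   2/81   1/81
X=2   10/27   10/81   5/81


H(X,Y) = -Σ p(x,y) log₂ p(x,y)
  p(0,0)=2/9: -0.2222 × log₂(0.2222) = 0.4822
  p(0,1)=2/27: -0.0741 × log₂(0.0741) = 0.2781
  p(0,2)=1/27: -0.0370 × log₂(0.0370) = 0.1761
  p(1,0)=2/27: -0.0741 × log₂(0.0741) = 0.2781
  p(1,1)=2/81: -0.0247 × log₂(0.0247) = 0.1318
  p(1,2)=1/81: -0.0123 × log₂(0.0123) = 0.0783
  p(2,0)=10/27: -0.3704 × log₂(0.3704) = 0.5307
  p(2,1)=10/81: -0.1235 × log₂(0.1235) = 0.3726
  p(2,2)=5/81: -0.0617 × log₂(0.0617) = 0.2480
H(X,Y) = 2.5760 bits


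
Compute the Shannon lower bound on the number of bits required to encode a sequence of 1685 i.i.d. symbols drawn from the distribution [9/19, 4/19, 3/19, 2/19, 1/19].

Entropy H = 1.9698 bits/symbol
Minimum bits = H × n = 1.9698 × 1685
= 3319.13 bits


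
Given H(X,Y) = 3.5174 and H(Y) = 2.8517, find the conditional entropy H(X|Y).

Chain rule: H(X,Y) = H(X|Y) + H(Y)
H(X|Y) = H(X,Y) - H(Y) = 3.5174 - 2.8517 = 0.6657 bits


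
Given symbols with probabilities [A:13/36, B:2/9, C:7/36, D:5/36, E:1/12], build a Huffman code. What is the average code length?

Huffman tree construction:
Combine smallest probabilities repeatedly
Resulting codes:
  A: 11 (length 2)
  B: 01 (length 2)
  C: 00 (length 2)
  D: 101 (length 3)
  E: 100 (length 3)
Average length = Σ p(s) × length(s) = 2.2222 bits


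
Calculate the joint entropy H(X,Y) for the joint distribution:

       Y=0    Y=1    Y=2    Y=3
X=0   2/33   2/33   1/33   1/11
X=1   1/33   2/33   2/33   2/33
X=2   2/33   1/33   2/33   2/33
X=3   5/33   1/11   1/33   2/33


H(X,Y) = -Σ p(x,y) log₂ p(x,y)
  p(0,0)=2/33: -0.0606 × log₂(0.0606) = 0.2451
  p(0,1)=2/33: -0.0606 × log₂(0.0606) = 0.2451
  p(0,2)=1/33: -0.0303 × log₂(0.0303) = 0.1529
  p(0,3)=1/11: -0.0909 × log₂(0.0909) = 0.3145
  p(1,0)=1/33: -0.0303 × log₂(0.0303) = 0.1529
  p(1,1)=2/33: -0.0606 × log₂(0.0606) = 0.2451
  p(1,2)=2/33: -0.0606 × log₂(0.0606) = 0.2451
  p(1,3)=2/33: -0.0606 × log₂(0.0606) = 0.2451
  p(2,0)=2/33: -0.0606 × log₂(0.0606) = 0.2451
  p(2,1)=1/33: -0.0303 × log₂(0.0303) = 0.1529
  p(2,2)=2/33: -0.0606 × log₂(0.0606) = 0.2451
  p(2,3)=2/33: -0.0606 × log₂(0.0606) = 0.2451
  p(3,0)=5/33: -0.1515 × log₂(0.1515) = 0.4125
  p(3,1)=1/11: -0.0909 × log₂(0.0909) = 0.3145
  p(3,2)=1/33: -0.0303 × log₂(0.0303) = 0.1529
  p(3,3)=2/33: -0.0606 × log₂(0.0606) = 0.2451
H(X,Y) = 3.8590 bits


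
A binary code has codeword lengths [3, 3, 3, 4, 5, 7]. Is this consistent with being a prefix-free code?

Kraft inequality: Σ 2^(-l_i) ≤ 1 for prefix-free code
Calculating: 2^(-3) + 2^(-3) + 2^(-3) + 2^(-4) + 2^(-5) + 2^(-7)
= 0.125 + 0.125 + 0.125 + 0.0625 + 0.03125 + 0.0078125
= 0.4766
Since 0.4766 ≤ 1, prefix-free code exists


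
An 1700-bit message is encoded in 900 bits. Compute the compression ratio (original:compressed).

Compression ratio = Original / Compressed
= 1700 / 900 = 1.89:1


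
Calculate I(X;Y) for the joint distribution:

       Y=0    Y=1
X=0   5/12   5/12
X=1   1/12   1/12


H(X) = 0.6500, H(Y) = 1.0000, H(X,Y) = 1.6500
I(X;Y) = H(X) + H(Y) - H(X,Y) = 0.0000 bits


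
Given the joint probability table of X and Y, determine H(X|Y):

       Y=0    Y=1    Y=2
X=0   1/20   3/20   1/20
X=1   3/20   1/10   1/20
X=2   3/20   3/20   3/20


H(X|Y) = Σ_y p(y) H(X|Y=y)
  p(Y=0) = 7/20, H(X|Y=0) = 1.4488
  p(Y=1) = 2/5, H(X|Y=1) = 1.5613
  p(Y=2) = 1/4, H(X|Y=2) = 1.3710
H(X|Y) = 0.3500×1.4488 + 0.4000×1.5613 + 0.2500×1.3710 = 1.4743 bits


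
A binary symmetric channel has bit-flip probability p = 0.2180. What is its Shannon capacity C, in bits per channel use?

For BSC with error probability p:
C = 1 - H(p) where H(p) is binary entropy
H(0.2180) = -0.2180 × log₂(0.2180) - 0.7820 × log₂(0.7820)
H(p) = 0.7565
C = 1 - 0.7565 = 0.2435 bits/use


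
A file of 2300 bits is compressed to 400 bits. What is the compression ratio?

Compression ratio = Original / Compressed
= 2300 / 400 = 5.75:1


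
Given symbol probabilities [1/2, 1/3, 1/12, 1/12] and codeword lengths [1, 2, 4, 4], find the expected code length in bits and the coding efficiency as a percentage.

Average length L = Σ p_i × l_i = 1.8333 bits
Entropy H = 1.6258 bits
Efficiency η = H/L × 100% = 88.68%


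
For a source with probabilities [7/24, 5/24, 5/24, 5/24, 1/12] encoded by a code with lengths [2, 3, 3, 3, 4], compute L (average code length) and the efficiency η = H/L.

Average length L = Σ p_i × l_i = 2.7917 bits
Entropy H = 2.2316 bits
Efficiency η = H/L × 100% = 79.94%


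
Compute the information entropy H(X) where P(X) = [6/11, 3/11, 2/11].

H(X) = -Σ p(x) log₂ p(x)
  -6/11 × log₂(6/11) = 0.4770
  -3/11 × log₂(3/11) = 0.5112
  -2/11 × log₂(2/11) = 0.4472
H(X) = 1.4354 bits


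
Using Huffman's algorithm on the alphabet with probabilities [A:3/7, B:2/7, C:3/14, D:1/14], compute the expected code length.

Huffman tree construction:
Combine smallest probabilities repeatedly
Resulting codes:
  A: 0 (length 1)
  B: 10 (length 2)
  C: 111 (length 3)
  D: 110 (length 3)
Average length = Σ p(s) × length(s) = 1.8571 bits


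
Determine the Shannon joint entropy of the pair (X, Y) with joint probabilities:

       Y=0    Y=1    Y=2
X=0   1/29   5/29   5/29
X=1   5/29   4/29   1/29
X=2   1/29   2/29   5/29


H(X,Y) = -Σ p(x,y) log₂ p(x,y)
  p(0,0)=1/29: -0.0345 × log₂(0.0345) = 0.1675
  p(0,1)=5/29: -0.1724 × log₂(0.1724) = 0.4373
  p(0,2)=5/29: -0.1724 × log₂(0.1724) = 0.4373
  p(1,0)=5/29: -0.1724 × log₂(0.1724) = 0.4373
  p(1,1)=4/29: -0.1379 × log₂(0.1379) = 0.3942
  p(1,2)=1/29: -0.0345 × log₂(0.0345) = 0.1675
  p(2,0)=1/29: -0.0345 × log₂(0.0345) = 0.1675
  p(2,1)=2/29: -0.0690 × log₂(0.0690) = 0.2661
  p(2,2)=5/29: -0.1724 × log₂(0.1724) = 0.4373
H(X,Y) = 2.9118 bits


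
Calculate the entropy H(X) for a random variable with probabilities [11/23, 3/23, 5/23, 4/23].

H(X) = -Σ p(x) log₂ p(x)
  -11/23 × log₂(11/23) = 0.5089
  -3/23 × log₂(3/23) = 0.3833
  -5/23 × log₂(5/23) = 0.4786
  -4/23 × log₂(4/23) = 0.4389
H(X) = 1.8097 bits


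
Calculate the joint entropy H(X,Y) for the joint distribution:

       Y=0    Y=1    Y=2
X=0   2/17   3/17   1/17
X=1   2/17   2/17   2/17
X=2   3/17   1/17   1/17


H(X,Y) = -Σ p(x,y) log₂ p(x,y)
  p(0,0)=2/17: -0.1176 × log₂(0.1176) = 0.3632
  p(0,1)=3/17: -0.1765 × log₂(0.1765) = 0.4416
  p(0,2)=1/17: -0.0588 × log₂(0.0588) = 0.2404
  p(1,0)=2/17: -0.1176 × log₂(0.1176) = 0.3632
  p(1,1)=2/17: -0.1176 × log₂(0.1176) = 0.3632
  p(1,2)=2/17: -0.1176 × log₂(0.1176) = 0.3632
  p(2,0)=3/17: -0.1765 × log₂(0.1765) = 0.4416
  p(2,1)=1/17: -0.0588 × log₂(0.0588) = 0.2404
  p(2,2)=1/17: -0.0588 × log₂(0.0588) = 0.2404
H(X,Y) = 3.0575 bits


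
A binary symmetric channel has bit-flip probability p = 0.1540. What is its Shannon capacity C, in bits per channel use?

For BSC with error probability p:
C = 1 - H(p) where H(p) is binary entropy
H(0.1540) = -0.1540 × log₂(0.1540) - 0.8460 × log₂(0.8460)
H(p) = 0.6198
C = 1 - 0.6198 = 0.3802 bits/use


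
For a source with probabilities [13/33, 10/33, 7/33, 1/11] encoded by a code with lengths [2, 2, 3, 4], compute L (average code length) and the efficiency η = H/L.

Average length L = Σ p_i × l_i = 2.3939 bits
Entropy H = 1.8404 bits
Efficiency η = H/L × 100% = 76.88%


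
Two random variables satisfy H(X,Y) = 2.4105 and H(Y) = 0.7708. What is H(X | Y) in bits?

Chain rule: H(X,Y) = H(X|Y) + H(Y)
H(X|Y) = H(X,Y) - H(Y) = 2.4105 - 0.7708 = 1.6397 bits


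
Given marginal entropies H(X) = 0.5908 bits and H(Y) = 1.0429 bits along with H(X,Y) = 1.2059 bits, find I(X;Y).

I(X;Y) = H(X) + H(Y) - H(X,Y)
I(X;Y) = 0.5908 + 1.0429 - 1.2059 = 0.4278 bits


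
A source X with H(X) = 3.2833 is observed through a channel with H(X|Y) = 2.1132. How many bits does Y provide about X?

I(X;Y) = H(X) - H(X|Y)
I(X;Y) = 3.2833 - 2.1132 = 1.1701 bits


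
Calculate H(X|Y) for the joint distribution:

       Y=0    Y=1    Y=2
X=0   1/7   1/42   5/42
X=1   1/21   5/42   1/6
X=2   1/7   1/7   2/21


H(X|Y) = Σ_y p(y) H(X|Y=y)
  p(Y=0) = 1/3, H(X|Y=0) = 1.4488
  p(Y=1) = 2/7, H(X|Y=1) = 1.3250
  p(Y=2) = 8/21, H(X|Y=2) = 1.5462
H(X|Y) = 0.3333×1.4488 + 0.2857×1.3250 + 0.3810×1.5462 = 1.4505 bits


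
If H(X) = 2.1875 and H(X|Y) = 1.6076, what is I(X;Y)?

I(X;Y) = H(X) - H(X|Y)
I(X;Y) = 2.1875 - 1.6076 = 0.5799 bits


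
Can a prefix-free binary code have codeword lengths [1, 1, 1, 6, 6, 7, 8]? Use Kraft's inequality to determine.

Kraft inequality: Σ 2^(-l_i) ≤ 1 for prefix-free code
Calculating: 2^(-1) + 2^(-1) + 2^(-1) + 2^(-6) + 2^(-6) + 2^(-7) + 2^(-8)
= 0.5 + 0.5 + 0.5 + 0.015625 + 0.015625 + 0.0078125 + 0.00390625
= 1.5430
Since 1.5430 > 1, prefix-free code does not exist


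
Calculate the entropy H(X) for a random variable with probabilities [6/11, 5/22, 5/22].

H(X) = -Σ p(x) log₂ p(x)
  -6/11 × log₂(6/11) = 0.4770
  -5/22 × log₂(5/22) = 0.4858
  -5/22 × log₂(5/22) = 0.4858
H(X) = 1.4486 bits


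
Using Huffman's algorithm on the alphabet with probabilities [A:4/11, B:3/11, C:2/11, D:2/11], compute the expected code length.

Huffman tree construction:
Combine smallest probabilities repeatedly
Resulting codes:
  A: 11 (length 2)
  B: 10 (length 2)
  C: 00 (length 2)
  D: 01 (length 2)
Average length = Σ p(s) × length(s) = 2.0000 bits


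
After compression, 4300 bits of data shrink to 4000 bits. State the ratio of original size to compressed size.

Compression ratio = Original / Compressed
= 4300 / 4000 = 1.07:1


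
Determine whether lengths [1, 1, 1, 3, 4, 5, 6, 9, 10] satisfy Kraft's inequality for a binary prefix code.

Kraft inequality: Σ 2^(-l_i) ≤ 1 for prefix-free code
Calculating: 2^(-1) + 2^(-1) + 2^(-1) + 2^(-3) + 2^(-4) + 2^(-5) + 2^(-6) + 2^(-9) + 2^(-10)
= 0.5 + 0.5 + 0.5 + 0.125 + 0.0625 + 0.03125 + 0.015625 + 0.001953125 + 0.0009765625
= 1.7373
Since 1.7373 > 1, prefix-free code does not exist


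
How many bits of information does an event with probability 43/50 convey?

Information content I(x) = -log₂(p(x))
I = -log₂(43/50) = -log₂(0.8600)
I = 0.2176 bits


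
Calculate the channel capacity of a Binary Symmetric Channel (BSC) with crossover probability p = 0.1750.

For BSC with error probability p:
C = 1 - H(p) where H(p) is binary entropy
H(0.1750) = -0.1750 × log₂(0.1750) - 0.8250 × log₂(0.8250)
H(p) = 0.6690
C = 1 - 0.6690 = 0.3310 bits/use


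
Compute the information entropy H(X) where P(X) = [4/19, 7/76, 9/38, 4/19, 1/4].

H(X) = -Σ p(x) log₂ p(x)
  -4/19 × log₂(4/19) = 0.4732
  -7/76 × log₂(7/76) = 0.3169
  -9/38 × log₂(9/38) = 0.4922
  -4/19 × log₂(4/19) = 0.4732
  -1/4 × log₂(1/4) = 0.5000
H(X) = 2.2555 bits


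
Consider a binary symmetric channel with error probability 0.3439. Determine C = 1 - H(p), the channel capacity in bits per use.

For BSC with error probability p:
C = 1 - H(p) where H(p) is binary entropy
H(0.3439) = -0.3439 × log₂(0.3439) - 0.6561 × log₂(0.6561)
H(p) = 0.9285
C = 1 - 0.9285 = 0.0715 bits/use


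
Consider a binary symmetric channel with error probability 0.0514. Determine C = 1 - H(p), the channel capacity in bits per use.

For BSC with error probability p:
C = 1 - H(p) where H(p) is binary entropy
H(0.0514) = -0.0514 × log₂(0.0514) - 0.9486 × log₂(0.9486)
H(p) = 0.2923
C = 1 - 0.2923 = 0.7077 bits/use


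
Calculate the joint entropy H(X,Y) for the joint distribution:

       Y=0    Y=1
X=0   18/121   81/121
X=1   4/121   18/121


H(X,Y) = -Σ p(x,y) log₂ p(x,y)
  p(0,0)=18/121: -0.1488 × log₂(0.1488) = 0.4089
  p(0,1)=81/121: -0.6694 × log₂(0.6694) = 0.3876
  p(1,0)=4/121: -0.0331 × log₂(0.0331) = 0.1626
  p(1,1)=18/121: -0.1488 × log₂(0.1488) = 0.4089
H(X,Y) = 1.3681 bits


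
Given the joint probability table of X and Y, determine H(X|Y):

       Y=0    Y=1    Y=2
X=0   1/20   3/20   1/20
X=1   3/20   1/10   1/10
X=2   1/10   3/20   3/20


H(X|Y) = Σ_y p(y) H(X|Y=y)
  p(Y=0) = 3/10, H(X|Y=0) = 1.4591
  p(Y=1) = 2/5, H(X|Y=1) = 1.5613
  p(Y=2) = 3/10, H(X|Y=2) = 1.4591
H(X|Y) = 0.3000×1.4591 + 0.4000×1.5613 + 0.3000×1.4591 = 1.5000 bits


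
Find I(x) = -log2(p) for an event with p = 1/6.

Information content I(x) = -log₂(p(x))
I = -log₂(1/6) = -log₂(0.1667)
I = 2.5850 bits


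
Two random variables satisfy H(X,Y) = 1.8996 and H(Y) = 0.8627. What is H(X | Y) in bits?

Chain rule: H(X,Y) = H(X|Y) + H(Y)
H(X|Y) = H(X,Y) - H(Y) = 1.8996 - 0.8627 = 1.0369 bits


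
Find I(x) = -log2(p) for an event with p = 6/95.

Information content I(x) = -log₂(p(x))
I = -log₂(6/95) = -log₂(0.0632)
I = 3.9849 bits


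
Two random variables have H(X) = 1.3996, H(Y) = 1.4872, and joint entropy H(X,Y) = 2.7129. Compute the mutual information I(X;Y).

I(X;Y) = H(X) + H(Y) - H(X,Y)
I(X;Y) = 1.3996 + 1.4872 - 2.7129 = 0.1739 bits


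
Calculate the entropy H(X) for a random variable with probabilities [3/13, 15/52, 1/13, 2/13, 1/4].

H(X) = -Σ p(x) log₂ p(x)
  -3/13 × log₂(3/13) = 0.4882
  -15/52 × log₂(15/52) = 0.5174
  -1/13 × log₂(1/13) = 0.2846
  -2/13 × log₂(2/13) = 0.4155
  -1/4 × log₂(1/4) = 0.5000
H(X) = 2.2057 bits


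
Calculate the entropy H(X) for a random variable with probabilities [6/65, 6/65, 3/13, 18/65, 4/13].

H(X) = -Σ p(x) log₂ p(x)
  -6/65 × log₂(6/65) = 0.3173
  -6/65 × log₂(6/65) = 0.3173
  -3/13 × log₂(3/13) = 0.4882
  -18/65 × log₂(18/65) = 0.5130
  -4/13 × log₂(4/13) = 0.5232
H(X) = 2.1590 bits


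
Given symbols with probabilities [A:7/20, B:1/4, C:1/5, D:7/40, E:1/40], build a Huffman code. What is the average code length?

Huffman tree construction:
Combine smallest probabilities repeatedly
Resulting codes:
  A: 11 (length 2)
  B: 10 (length 2)
  C: 00 (length 2)
  D: 011 (length 3)
  E: 010 (length 3)
Average length = Σ p(s) × length(s) = 2.2000 bits


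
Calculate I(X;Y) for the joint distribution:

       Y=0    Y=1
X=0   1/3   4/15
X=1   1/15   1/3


H(X) = 0.9710, H(Y) = 0.9710, H(X,Y) = 1.8256
I(X;Y) = H(X) + H(Y) - H(X,Y) = 0.1163 bits


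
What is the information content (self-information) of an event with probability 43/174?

Information content I(x) = -log₂(p(x))
I = -log₂(43/174) = -log₂(0.2471)
I = 2.0167 bits


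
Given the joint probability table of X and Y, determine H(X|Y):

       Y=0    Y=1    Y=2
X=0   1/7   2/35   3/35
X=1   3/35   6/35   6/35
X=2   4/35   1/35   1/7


H(X|Y) = Σ_y p(y) H(X|Y=y)
  p(Y=0) = 12/35, H(X|Y=0) = 1.5546
  p(Y=1) = 9/35, H(X|Y=1) = 1.2244
  p(Y=2) = 2/5, H(X|Y=2) = 1.5306
H(X|Y) = 0.3429×1.5546 + 0.2571×1.2244 + 0.4000×1.5306 = 1.4601 bits


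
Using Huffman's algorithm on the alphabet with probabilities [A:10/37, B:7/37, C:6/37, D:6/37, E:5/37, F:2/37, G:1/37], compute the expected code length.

Huffman tree construction:
Combine smallest probabilities repeatedly
Resulting codes:
  A: 10 (length 2)
  B: 00 (length 2)
  C: 110 (length 3)
  D: 111 (length 3)
  E: 011 (length 3)
  F: 0101 (length 4)
  G: 0100 (length 4)
Average length = Σ p(s) × length(s) = 2.6216 bits


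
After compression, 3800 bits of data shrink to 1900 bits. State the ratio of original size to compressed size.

Compression ratio = Original / Compressed
= 3800 / 1900 = 2.00:1


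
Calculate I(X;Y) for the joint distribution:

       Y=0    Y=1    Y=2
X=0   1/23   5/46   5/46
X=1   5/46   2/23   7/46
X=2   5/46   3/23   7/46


H(X) = 1.5653, H(Y) = 1.5598, H(X,Y) = 3.1051
I(X;Y) = H(X) + H(Y) - H(X,Y) = 0.0201 bits


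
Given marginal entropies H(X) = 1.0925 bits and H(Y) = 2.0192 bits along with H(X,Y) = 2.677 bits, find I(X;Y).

I(X;Y) = H(X) + H(Y) - H(X,Y)
I(X;Y) = 1.0925 + 2.0192 - 2.677 = 0.4347 bits


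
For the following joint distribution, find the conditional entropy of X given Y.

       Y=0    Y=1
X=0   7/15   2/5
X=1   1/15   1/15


H(X|Y) = Σ_y p(y) H(X|Y=y)
  p(Y=0) = 8/15, H(X|Y=0) = 0.5436
  p(Y=1) = 7/15, H(X|Y=1) = 0.5917
H(X|Y) = 0.5333×0.5436 + 0.4667×0.5917 = 0.5660 bits


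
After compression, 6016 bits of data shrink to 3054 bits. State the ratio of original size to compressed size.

Compression ratio = Original / Compressed
= 6016 / 3054 = 1.97:1


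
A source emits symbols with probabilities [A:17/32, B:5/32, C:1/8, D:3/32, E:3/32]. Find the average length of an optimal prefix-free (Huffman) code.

Huffman tree construction:
Combine smallest probabilities repeatedly
Resulting codes:
  A: 1 (length 1)
  B: 011 (length 3)
  C: 010 (length 3)
  D: 000 (length 3)
  E: 001 (length 3)
Average length = Σ p(s) × length(s) = 1.9375 bits


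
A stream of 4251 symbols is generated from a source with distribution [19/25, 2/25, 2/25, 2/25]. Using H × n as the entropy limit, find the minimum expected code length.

Entropy H = 1.1754 bits/symbol
Minimum bits = H × n = 1.1754 × 4251
= 4996.76 bits


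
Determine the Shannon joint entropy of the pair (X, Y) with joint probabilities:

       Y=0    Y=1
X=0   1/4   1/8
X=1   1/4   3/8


H(X,Y) = -Σ p(x,y) log₂ p(x,y)
  p(0,0)=1/4: -0.2500 × log₂(0.2500) = 0.5000
  p(0,1)=1/8: -0.1250 × log₂(0.1250) = 0.3750
  p(1,0)=1/4: -0.2500 × log₂(0.2500) = 0.5000
  p(1,1)=3/8: -0.3750 × log₂(0.3750) = 0.5306
H(X,Y) = 1.9056 bits


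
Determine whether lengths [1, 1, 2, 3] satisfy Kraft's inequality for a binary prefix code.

Kraft inequality: Σ 2^(-l_i) ≤ 1 for prefix-free code
Calculating: 2^(-1) + 2^(-1) + 2^(-2) + 2^(-3)
= 0.5 + 0.5 + 0.25 + 0.125
= 1.3750
Since 1.3750 > 1, prefix-free code does not exist


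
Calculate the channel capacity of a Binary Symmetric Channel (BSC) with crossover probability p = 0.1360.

For BSC with error probability p:
C = 1 - H(p) where H(p) is binary entropy
H(0.1360) = -0.1360 × log₂(0.1360) - 0.8640 × log₂(0.8640)
H(p) = 0.5737
C = 1 - 0.5737 = 0.4263 bits/use


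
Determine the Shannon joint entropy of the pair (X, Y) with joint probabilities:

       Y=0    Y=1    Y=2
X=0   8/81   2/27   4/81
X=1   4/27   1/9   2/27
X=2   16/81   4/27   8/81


H(X,Y) = -Σ p(x,y) log₂ p(x,y)
  p(0,0)=8/81: -0.0988 × log₂(0.0988) = 0.3299
  p(0,1)=2/27: -0.0741 × log₂(0.0741) = 0.2781
  p(0,2)=4/81: -0.0494 × log₂(0.0494) = 0.2143
  p(1,0)=4/27: -0.1481 × log₂(0.1481) = 0.4081
  p(1,1)=1/9: -0.1111 × log₂(0.1111) = 0.3522
  p(1,2)=2/27: -0.0741 × log₂(0.0741) = 0.2781
  p(2,0)=16/81: -0.1975 × log₂(0.1975) = 0.4622
  p(2,1)=4/27: -0.1481 × log₂(0.1481) = 0.4081
  p(2,2)=8/81: -0.0988 × log₂(0.0988) = 0.3299
H(X,Y) = 3.0610 bits
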